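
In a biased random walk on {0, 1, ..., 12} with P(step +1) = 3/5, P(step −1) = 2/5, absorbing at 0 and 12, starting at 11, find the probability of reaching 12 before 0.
P(hit 12 before 0) = (1 − (2/3)^11) / (1 − (2/3)^12) = 525297/527345

Let u_k denote P(reach 12 before 0 | start at k). Boundary: u_0 = 0, u_12 = 1. Recurrence: u_k = 3/5·u_{k+1} + 2/5·u_{k-1} for 1 ≤ k ≤ 11. Try u_k = A + B·r^k with r = q/p = (2/5)/(3/5) = 2/3. Substitution satisfies the recurrence; boundary conditions give:
  u_k = (1 − r^k) / (1 − r^N) = (1 − (2/3)^11) / (1 − (2/3)^12) = 525297/527345.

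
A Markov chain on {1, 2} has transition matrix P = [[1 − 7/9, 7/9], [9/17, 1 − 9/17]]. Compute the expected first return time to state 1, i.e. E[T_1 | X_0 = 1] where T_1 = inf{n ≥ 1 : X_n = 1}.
E[T_1 | X_0 = 1] = 1/π_1 = 200/81

For an irreducible recurrent Markov chain with stationary distribution π, E[T_i | X_0 = i] = 1/π_i (Kac's formula). Here π_1 = (9/17)/(7/9 + 9/17) = (9/17)/(200/153) = 81/200, so E[T_1 | X_0 = 1] = 1/π_1 = (7/9 + 9/17)/(9/17) = (200/153)/(9/17) = 200/81.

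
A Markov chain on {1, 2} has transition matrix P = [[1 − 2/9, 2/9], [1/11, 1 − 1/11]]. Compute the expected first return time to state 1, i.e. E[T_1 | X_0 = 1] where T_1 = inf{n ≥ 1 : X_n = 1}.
E[T_1 | X_0 = 1] = 1/π_1 = 31/9

For an irreducible recurrent Markov chain with stationary distribution π, E[T_i | X_0 = i] = 1/π_i (Kac's formula). Here π_1 = (1/11)/(2/9 + 1/11) = (1/11)/(31/99) = 9/31, so E[T_1 | X_0 = 1] = 1/π_1 = (2/9 + 1/11)/(1/11) = (31/99)/(1/11) = 31/9.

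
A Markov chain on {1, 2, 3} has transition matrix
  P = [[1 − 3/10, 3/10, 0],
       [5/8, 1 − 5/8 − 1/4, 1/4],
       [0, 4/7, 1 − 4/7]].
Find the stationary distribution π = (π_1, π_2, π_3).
π = (100/169, 48/169, 21/169)

This is a birth-death chain on three states, which satisfies detailed balance: π_1 · P_{12} = π_2 · P_{21} and π_2 · P_{23} = π_3 · P_{32}.
From π_1 · 3/10 = π_2 · 5/8: π_2/π_1 = (3/10)/(5/8) = 12/25.
From π_2 · 1/4 = π_3 · 4/7: π_3/π_2 = (1/4)/(4/7) = 7/16.
Take π_1 proportional to 1; then unnormalized π = (1, 12/25, 21/100). Normalize by dividing by the sum 169/100:
  π = (100/169, 48/169, 21/169).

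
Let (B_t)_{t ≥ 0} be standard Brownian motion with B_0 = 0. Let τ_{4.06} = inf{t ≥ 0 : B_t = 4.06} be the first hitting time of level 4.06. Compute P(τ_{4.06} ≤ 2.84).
P(τ_{4.06} ≤ 2.84) = 2(1 − Φ(4.06/√2.84)) = 2(1 − Φ(2.4092)) ≈ 0.0160

By the reflection principle for standard BM, P(τ_b ≤ t) = 2 · P(B_t ≥ b). Since B_t ~ N(0, t), P(B_t ≥ 4.06) = 1 − Φ(4.06/√t) = 1 − Φ(4.06/√2.84) = 1 − Φ(2.4092) ≈ 0.00799. Doubling: P(τ_{4.06} ≤ 2.84) ≈ 2 · 0.00799 = 0.01598 ≈ 0.0160.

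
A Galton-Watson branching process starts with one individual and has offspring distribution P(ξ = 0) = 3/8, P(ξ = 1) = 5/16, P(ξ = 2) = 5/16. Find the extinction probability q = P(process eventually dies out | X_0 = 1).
q = 1

Mean offspring μ = 0·3/8 + 1·5/16 + 2·5/16 = 15/16 ≤ 1. For μ ≤ 1 with offspring not concentrated at 1, the Galton-Watson process goes extinct almost surely, so q = 1.
(Algebraic check: The pgf is f(s) = 3/8 + 5/16·s + 5/16·s². The extinction probability q is the smallest fixed point of f in [0, 1]. Setting s = f(s):
  5/16·s² + (5/16 − 1)·s + 3/8 = 0
  5/16·s² − (3/8 + 5/16)·s + 3/8 = 0
which factors as (s − 1)·(5/16·s − 3/8) = 0, giving roots s = 1 and s = (3/8)/(5/16) = 6/5. Since 6/5 ≥ 1, the smallest root in [0, 1] is s = 1.)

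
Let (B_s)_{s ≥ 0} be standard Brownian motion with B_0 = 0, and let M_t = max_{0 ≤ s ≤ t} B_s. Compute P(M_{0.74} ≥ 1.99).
P(M_{0.74} ≥ 1.99) = 2·P(B_{0.74} ≥ 1.99) = 2(1 − Φ(1.99/√0.74)) ≈ 0.0207

By the reflection principle for Brownian motion, P(M_t ≥ a) = 2 · P(B_t ≥ a) for a ≥ 0. Since B_t ~ N(0, t), P(B_t ≥ 1.99) = 1 − Φ(1.99/√t) = 1 − Φ(1.99/√0.74) = 1 − Φ(2.3133). So
  P(M_{0.74} ≥ 1.99) = 2(1 − Φ(2.3133)) ≈ 0.0207.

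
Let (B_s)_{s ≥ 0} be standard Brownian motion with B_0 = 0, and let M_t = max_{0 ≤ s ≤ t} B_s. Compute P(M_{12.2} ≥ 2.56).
P(M_{12.2} ≥ 2.56) = 2·P(B_{12.2} ≥ 2.56) = 2(1 − Φ(2.56/√12.2)) ≈ 0.4636

By the reflection principle for Brownian motion, P(M_t ≥ a) = 2 · P(B_t ≥ a) for a ≥ 0. Since B_t ~ N(0, t), P(B_t ≥ 2.56) = 1 − Φ(2.56/√t) = 1 − Φ(2.56/√12.2) = 1 − Φ(0.7329). So
  P(M_{12.2} ≥ 2.56) = 2(1 − Φ(0.7329)) ≈ 0.4636.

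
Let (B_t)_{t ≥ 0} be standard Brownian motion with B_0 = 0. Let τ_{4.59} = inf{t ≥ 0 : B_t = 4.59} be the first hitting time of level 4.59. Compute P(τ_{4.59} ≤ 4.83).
P(τ_{4.59} ≤ 4.83) = 2(1 − Φ(4.59/√4.83)) = 2(1 − Φ(2.0885)) ≈ 0.0368

By the reflection principle for standard BM, P(τ_b ≤ t) = 2 · P(B_t ≥ b). Since B_t ~ N(0, t), P(B_t ≥ 4.59) = 1 − Φ(4.59/√t) = 1 − Φ(4.59/√4.83) = 1 − Φ(2.0885) ≈ 0.01838. Doubling: P(τ_{4.59} ≤ 4.83) ≈ 2 · 0.01838 = 0.03676 ≈ 0.0368.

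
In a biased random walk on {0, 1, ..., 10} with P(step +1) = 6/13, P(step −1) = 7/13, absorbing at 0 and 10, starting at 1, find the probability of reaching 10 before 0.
P(hit 10 before 0) = (1 − (7/6)^1) / (1 − (7/6)^10) = 10077696/222009073

Let u_k denote P(reach 10 before 0 | start at k). Boundary: u_0 = 0, u_10 = 1. Recurrence: u_k = 6/13·u_{k+1} + 7/13·u_{k-1} for 1 ≤ k ≤ 9. Try u_k = A + B·r^k with r = q/p = (7/13)/(6/13) = 7/6. Substitution satisfies the recurrence; boundary conditions give:
  u_k = (1 − r^k) / (1 − r^N) = (1 − (7/6)^1) / (1 − (7/6)^10) = 10077696/222009073.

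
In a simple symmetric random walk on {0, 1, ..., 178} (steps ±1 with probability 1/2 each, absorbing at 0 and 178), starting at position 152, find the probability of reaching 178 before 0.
P(hit 178 before 0) = 152/178 = 76/89

Let u_k = P(hit 178 before 0 | start at k). Then u_0 = 0, u_178 = 1, and u_k = u_{k-1}/2 + u_{k+1}/2 for 1 ≤ k ≤ 177. This harmonic recurrence is solved by u_k = k/178, giving u_152 = 152/178 = 76/89.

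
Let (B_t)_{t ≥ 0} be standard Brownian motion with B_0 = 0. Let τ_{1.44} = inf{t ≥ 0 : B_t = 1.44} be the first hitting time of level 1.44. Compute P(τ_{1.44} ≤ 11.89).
P(τ_{1.44} ≤ 11.89) = 2(1 − Φ(1.44/√11.89)) = 2(1 − Φ(0.4176)) ≈ 0.6762

By the reflection principle for standard BM, P(τ_b ≤ t) = 2 · P(B_t ≥ b). Since B_t ~ N(0, t), P(B_t ≥ 1.44) = 1 − Φ(1.44/√t) = 1 − Φ(1.44/√11.89) = 1 − Φ(0.4176) ≈ 0.33812. Doubling: P(τ_{1.44} ≤ 11.89) ≈ 2 · 0.33812 = 0.67624 ≈ 0.6762.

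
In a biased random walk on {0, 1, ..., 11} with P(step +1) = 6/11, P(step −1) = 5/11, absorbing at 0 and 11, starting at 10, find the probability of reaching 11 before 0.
P(hit 11 before 0) = (1 − (5/6)^10) / (1 − (5/6)^11) = 304203306/313968931

Let u_k denote P(reach 11 before 0 | start at k). Boundary: u_0 = 0, u_11 = 1. Recurrence: u_k = 6/11·u_{k+1} + 5/11·u_{k-1} for 1 ≤ k ≤ 10. Try u_k = A + B·r^k with r = q/p = (5/11)/(6/11) = 5/6. Substitution satisfies the recurrence; boundary conditions give:
  u_k = (1 − r^k) / (1 − r^N) = (1 − (5/6)^10) / (1 − (5/6)^11) = 304203306/313968931.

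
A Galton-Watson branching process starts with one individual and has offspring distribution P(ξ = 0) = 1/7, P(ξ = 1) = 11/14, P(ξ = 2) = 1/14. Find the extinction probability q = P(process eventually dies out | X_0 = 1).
q = 1

Mean offspring μ = 0·1/7 + 1·11/14 + 2·1/14 = 13/14 ≤ 1. For μ ≤ 1 with offspring not concentrated at 1, the Galton-Watson process goes extinct almost surely, so q = 1.
(Algebraic check: The pgf is f(s) = 1/7 + 11/14·s + 1/14·s². The extinction probability q is the smallest fixed point of f in [0, 1]. Setting s = f(s):
  1/14·s² + (11/14 − 1)·s + 1/7 = 0
  1/14·s² − (1/7 + 1/14)·s + 1/7 = 0
which factors as (s − 1)·(1/14·s − 1/7) = 0, giving roots s = 1 and s = (1/7)/(1/14) = 2. Since 2 ≥ 1, the smallest root in [0, 1] is s = 1.)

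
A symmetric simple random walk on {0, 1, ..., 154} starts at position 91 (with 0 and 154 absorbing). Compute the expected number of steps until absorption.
E[τ | X_0 = 91] = 5733

Let v_k = E[τ | X_0 = k]. Boundary: v_0 = v_154 = 0. Recurrence: v_k = 1 + (v_{k-1} + v_{k+1})/2 for 1 ≤ k ≤ 153. The particular solution to v_k − (v_{k-1} + v_{k+1})/2 = 1 is v_k = −k^2. Adding homogeneous solution A + B k and matching boundaries gives v_k = k (154 − k). Substituting k = 91: v_91 = 91 · 63 = 5733.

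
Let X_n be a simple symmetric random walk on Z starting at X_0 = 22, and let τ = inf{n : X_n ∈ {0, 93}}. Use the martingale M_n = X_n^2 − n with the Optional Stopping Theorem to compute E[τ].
E[τ] = 1562

M_n = X_n^2 − n is a martingale (since E[X_{n+1}^2 | F_n] = X_n^2 + 1). By OST (τ has finite mean in a bounded region), E[M_τ] = E[M_0] = X_0^2 − 0 = 22^2 = 484. Also E[M_τ] = E[X_τ^2] − E[τ]. The walk exits at 0 or 93, with P(hit 93 first) = 22/93, so E[X_τ^2] = 93^2 · 22/93 + 0 = 2046. Thus E[τ] = E[X_τ^2] − E[M_τ] = 2046 − 484 = 1562 = 22(93 − 22) = 1562.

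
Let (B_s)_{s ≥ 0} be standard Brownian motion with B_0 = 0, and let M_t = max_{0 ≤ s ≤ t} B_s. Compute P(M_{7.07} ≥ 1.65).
P(M_{7.07} ≥ 1.65) = 2·P(B_{7.07} ≥ 1.65) = 2(1 − Φ(1.65/√7.07)) ≈ 0.5349

By the reflection principle for Brownian motion, P(M_t ≥ a) = 2 · P(B_t ≥ a) for a ≥ 0. Since B_t ~ N(0, t), P(B_t ≥ 1.65) = 1 − Φ(1.65/√t) = 1 − Φ(1.65/√7.07) = 1 − Φ(0.6205). So
  P(M_{7.07} ≥ 1.65) = 2(1 − Φ(0.6205)) ≈ 0.5349.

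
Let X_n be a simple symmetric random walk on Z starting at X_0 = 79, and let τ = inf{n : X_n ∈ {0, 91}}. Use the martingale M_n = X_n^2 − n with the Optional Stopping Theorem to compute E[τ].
E[τ] = 948

M_n = X_n^2 − n is a martingale (since E[X_{n+1}^2 | F_n] = X_n^2 + 1). By OST (τ has finite mean in a bounded region), E[M_τ] = E[M_0] = X_0^2 − 0 = 79^2 = 6241. Also E[M_τ] = E[X_τ^2] − E[τ]. The walk exits at 0 or 91, with P(hit 91 first) = 79/91, so E[X_τ^2] = 91^2 · 79/91 + 0 = 7189. Thus E[τ] = E[X_τ^2] − E[M_τ] = 7189 − 6241 = 948 = 79(91 − 79) = 948.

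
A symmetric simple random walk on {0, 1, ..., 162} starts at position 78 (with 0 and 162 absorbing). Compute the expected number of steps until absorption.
E[τ | X_0 = 78] = 6552

Let v_k = E[τ | X_0 = k]. Boundary: v_0 = v_162 = 0. Recurrence: v_k = 1 + (v_{k-1} + v_{k+1})/2 for 1 ≤ k ≤ 161. The particular solution to v_k − (v_{k-1} + v_{k+1})/2 = 1 is v_k = −k^2. Adding homogeneous solution A + B k and matching boundaries gives v_k = k (162 − k). Substituting k = 78: v_78 = 78 · 84 = 6552.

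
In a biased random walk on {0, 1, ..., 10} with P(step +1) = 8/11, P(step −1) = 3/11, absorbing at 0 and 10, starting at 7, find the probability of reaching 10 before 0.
P(hit 10 before 0) = (1 − (3/8)^7) / (1 − (3/8)^10) = 214524416/214736555

Let u_k denote P(reach 10 before 0 | start at k). Boundary: u_0 = 0, u_10 = 1. Recurrence: u_k = 8/11·u_{k+1} + 3/11·u_{k-1} for 1 ≤ k ≤ 9. Try u_k = A + B·r^k with r = q/p = (3/11)/(8/11) = 3/8. Substitution satisfies the recurrence; boundary conditions give:
  u_k = (1 − r^k) / (1 − r^N) = (1 − (3/8)^7) / (1 − (3/8)^10) = 214524416/214736555.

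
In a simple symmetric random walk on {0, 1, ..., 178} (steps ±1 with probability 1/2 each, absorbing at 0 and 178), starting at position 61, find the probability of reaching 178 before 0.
P(hit 178 before 0) = 61/178

Let u_k = P(hit 178 before 0 | start at k). Then u_0 = 0, u_178 = 1, and u_k = u_{k-1}/2 + u_{k+1}/2 for 1 ≤ k ≤ 177. This harmonic recurrence is solved by u_k = k/178, giving u_61 = 61/178.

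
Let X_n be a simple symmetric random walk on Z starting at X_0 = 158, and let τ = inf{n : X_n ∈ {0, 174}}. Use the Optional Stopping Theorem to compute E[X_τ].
E[X_τ] = 158

X_n is a martingale and τ is a bounded-mean stopping time (indeed τ is finite a.s. with bounded expectation since the walk is in a bounded region). By the OST, E[X_τ] = E[X_0] = 158. Equivalently: E[X_τ] = 174 · P(hit 174 first) + 0 · P(hit 0 first) = 174 · (158/174) = 158.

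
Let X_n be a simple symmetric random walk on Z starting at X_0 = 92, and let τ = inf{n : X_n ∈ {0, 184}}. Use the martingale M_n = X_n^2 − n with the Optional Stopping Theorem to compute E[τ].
E[τ] = 8464

M_n = X_n^2 − n is a martingale (since E[X_{n+1}^2 | F_n] = X_n^2 + 1). By OST (τ has finite mean in a bounded region), E[M_τ] = E[M_0] = X_0^2 − 0 = 92^2 = 8464. Also E[M_τ] = E[X_τ^2] − E[τ]. The walk exits at 0 or 184, with P(hit 184 first) = 92/184, so E[X_τ^2] = 184^2 · 92/184 + 0 = 16928. Thus E[τ] = E[X_τ^2] − E[M_τ] = 16928 − 8464 = 8464 = 92(184 − 92) = 8464.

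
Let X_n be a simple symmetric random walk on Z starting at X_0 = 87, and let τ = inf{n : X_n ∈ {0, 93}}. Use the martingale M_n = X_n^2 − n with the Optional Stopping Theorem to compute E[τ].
E[τ] = 522

M_n = X_n^2 − n is a martingale (since E[X_{n+1}^2 | F_n] = X_n^2 + 1). By OST (τ has finite mean in a bounded region), E[M_τ] = E[M_0] = X_0^2 − 0 = 87^2 = 7569. Also E[M_τ] = E[X_τ^2] − E[τ]. The walk exits at 0 or 93, with P(hit 93 first) = 87/93, so E[X_τ^2] = 93^2 · 87/93 + 0 = 8091. Thus E[τ] = E[X_τ^2] − E[M_τ] = 8091 − 7569 = 522 = 87(93 − 87) = 522.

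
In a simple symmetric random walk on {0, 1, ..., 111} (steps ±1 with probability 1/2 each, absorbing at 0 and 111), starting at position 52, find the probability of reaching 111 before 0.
P(hit 111 before 0) = 52/111

Let u_k = P(hit 111 before 0 | start at k). Then u_0 = 0, u_111 = 1, and u_k = u_{k-1}/2 + u_{k+1}/2 for 1 ≤ k ≤ 110. This harmonic recurrence is solved by u_k = k/111, giving u_52 = 52/111.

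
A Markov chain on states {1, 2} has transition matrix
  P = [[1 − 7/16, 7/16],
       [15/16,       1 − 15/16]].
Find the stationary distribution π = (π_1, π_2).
π_1 = 15/22, π_2 = 7/22

Solve πP = π with π_1 + π_2 = 1. From πP = π: π_1 · (1 − 7/16) + π_2 · 15/16 = π_1 ⇒ π_2 · 15/16 = π_1 · 7/16 ⇒ π_2/π_1 = (7/16)/(15/16) = 7/15. Together with π_1 + π_2 = 1:
  π_1 = (15/16)/(7/16 + 15/16) = (15/16)/(11/8) = 15/22,
  π_2 = (7/16)/(7/16 + 15/16) = (7/16)/(11/8) = 7/22.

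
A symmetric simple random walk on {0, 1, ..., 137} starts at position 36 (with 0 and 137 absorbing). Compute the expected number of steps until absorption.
E[τ | X_0 = 36] = 3636

Let v_k = E[τ | X_0 = k]. Boundary: v_0 = v_137 = 0. Recurrence: v_k = 1 + (v_{k-1} + v_{k+1})/2 for 1 ≤ k ≤ 136. The particular solution to v_k − (v_{k-1} + v_{k+1})/2 = 1 is v_k = −k^2. Adding homogeneous solution A + B k and matching boundaries gives v_k = k (137 − k). Substituting k = 36: v_36 = 36 · 101 = 3636.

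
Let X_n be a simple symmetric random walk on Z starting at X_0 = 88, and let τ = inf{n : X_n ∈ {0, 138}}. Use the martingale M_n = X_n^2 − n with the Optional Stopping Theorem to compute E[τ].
E[τ] = 4400

M_n = X_n^2 − n is a martingale (since E[X_{n+1}^2 | F_n] = X_n^2 + 1). By OST (τ has finite mean in a bounded region), E[M_τ] = E[M_0] = X_0^2 − 0 = 88^2 = 7744. Also E[M_τ] = E[X_τ^2] − E[τ]. The walk exits at 0 or 138, with P(hit 138 first) = 88/138, so E[X_τ^2] = 138^2 · 88/138 + 0 = 12144. Thus E[τ] = E[X_τ^2] − E[M_τ] = 12144 − 7744 = 4400 = 88(138 − 88) = 4400.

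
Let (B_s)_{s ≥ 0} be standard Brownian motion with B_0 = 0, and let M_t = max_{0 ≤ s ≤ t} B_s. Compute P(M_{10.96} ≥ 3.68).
P(M_{10.96} ≥ 3.68) = 2·P(B_{10.96} ≥ 3.68) = 2(1 − Φ(3.68/√10.96)) ≈ 0.2663

By the reflection principle for Brownian motion, P(M_t ≥ a) = 2 · P(B_t ≥ a) for a ≥ 0. Since B_t ~ N(0, t), P(B_t ≥ 3.68) = 1 − Φ(3.68/√t) = 1 − Φ(3.68/√10.96) = 1 − Φ(1.1116). So
  P(M_{10.96} ≥ 3.68) = 2(1 − Φ(1.1116)) ≈ 0.2663.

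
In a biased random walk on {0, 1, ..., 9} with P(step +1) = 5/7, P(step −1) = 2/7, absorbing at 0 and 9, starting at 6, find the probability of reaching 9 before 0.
P(hit 9 before 0) = (1 − (2/5)^6) / (1 − (2/5)^9) = 16625/16689

Let u_k denote P(reach 9 before 0 | start at k). Boundary: u_0 = 0, u_9 = 1. Recurrence: u_k = 5/7·u_{k+1} + 2/7·u_{k-1} for 1 ≤ k ≤ 8. Try u_k = A + B·r^k with r = q/p = (2/7)/(5/7) = 2/5. Substitution satisfies the recurrence; boundary conditions give:
  u_k = (1 − r^k) / (1 − r^N) = (1 − (2/5)^6) / (1 − (2/5)^9) = 16625/16689.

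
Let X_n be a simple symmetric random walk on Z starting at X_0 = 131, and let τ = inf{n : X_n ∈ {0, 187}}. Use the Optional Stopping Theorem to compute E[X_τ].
E[X_τ] = 131

X_n is a martingale and τ is a bounded-mean stopping time (indeed τ is finite a.s. with bounded expectation since the walk is in a bounded region). By the OST, E[X_τ] = E[X_0] = 131. Equivalently: E[X_τ] = 187 · P(hit 187 first) + 0 · P(hit 0 first) = 187 · (131/187) = 131.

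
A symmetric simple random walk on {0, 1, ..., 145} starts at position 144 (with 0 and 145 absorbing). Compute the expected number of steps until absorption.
E[τ | X_0 = 144] = 144

Let v_k = E[τ | X_0 = k]. Boundary: v_0 = v_145 = 0. Recurrence: v_k = 1 + (v_{k-1} + v_{k+1})/2 for 1 ≤ k ≤ 144. The particular solution to v_k − (v_{k-1} + v_{k+1})/2 = 1 is v_k = −k^2. Adding homogeneous solution A + B k and matching boundaries gives v_k = k (145 − k). Substituting k = 144: v_144 = 144 · 1 = 144.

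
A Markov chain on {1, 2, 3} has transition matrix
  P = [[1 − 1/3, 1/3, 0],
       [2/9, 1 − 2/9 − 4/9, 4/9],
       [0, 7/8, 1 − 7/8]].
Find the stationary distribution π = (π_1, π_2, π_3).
π = (42/137, 63/137, 32/137)

This is a birth-death chain on three states, which satisfies detailed balance: π_1 · P_{12} = π_2 · P_{21} and π_2 · P_{23} = π_3 · P_{32}.
From π_1 · 1/3 = π_2 · 2/9: π_2/π_1 = (1/3)/(2/9) = 3/2.
From π_2 · 4/9 = π_3 · 7/8: π_3/π_2 = (4/9)/(7/8) = 32/63.
Take π_1 proportional to 1; then unnormalized π = (1, 3/2, 16/21). Normalize by dividing by the sum 137/42:
  π = (42/137, 63/137, 32/137).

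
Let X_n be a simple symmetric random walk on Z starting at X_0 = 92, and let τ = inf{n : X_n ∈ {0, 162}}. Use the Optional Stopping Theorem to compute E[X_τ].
E[X_τ] = 92

X_n is a martingale and τ is a bounded-mean stopping time (indeed τ is finite a.s. with bounded expectation since the walk is in a bounded region). By the OST, E[X_τ] = E[X_0] = 92. Equivalently: E[X_τ] = 162 · P(hit 162 first) + 0 · P(hit 0 first) = 162 · (92/162) = 92.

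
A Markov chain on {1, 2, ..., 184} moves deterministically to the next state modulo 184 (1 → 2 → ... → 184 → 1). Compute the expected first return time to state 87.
E[T_87 | X_0 = 87] = 184

The chain cycles deterministically, so starting at state 87 it returns in exactly 184 steps. Equivalently, the stationary distribution is uniform π_j = 1/184 for every state j, so by Kac's formula E[T_87] = 1/π_87 = 184.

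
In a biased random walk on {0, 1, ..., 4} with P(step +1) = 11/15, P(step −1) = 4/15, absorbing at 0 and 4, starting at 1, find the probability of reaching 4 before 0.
P(hit 4 before 0) = (1 − (4/11)^1) / (1 − (4/11)^4) = 1331/2055

Let u_k denote P(reach 4 before 0 | start at k). Boundary: u_0 = 0, u_4 = 1. Recurrence: u_k = 11/15·u_{k+1} + 4/15·u_{k-1} for 1 ≤ k ≤ 3. Try u_k = A + B·r^k with r = q/p = (4/15)/(11/15) = 4/11. Substitution satisfies the recurrence; boundary conditions give:
  u_k = (1 − r^k) / (1 − r^N) = (1 − (4/11)^1) / (1 − (4/11)^4) = 1331/2055.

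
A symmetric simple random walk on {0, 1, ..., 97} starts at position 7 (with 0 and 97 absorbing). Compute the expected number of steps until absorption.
E[τ | X_0 = 7] = 630

Let v_k = E[τ | X_0 = k]. Boundary: v_0 = v_97 = 0. Recurrence: v_k = 1 + (v_{k-1} + v_{k+1})/2 for 1 ≤ k ≤ 96. The particular solution to v_k − (v_{k-1} + v_{k+1})/2 = 1 is v_k = −k^2. Adding homogeneous solution A + B k and matching boundaries gives v_k = k (97 − k). Substituting k = 7: v_7 = 7 · 90 = 630.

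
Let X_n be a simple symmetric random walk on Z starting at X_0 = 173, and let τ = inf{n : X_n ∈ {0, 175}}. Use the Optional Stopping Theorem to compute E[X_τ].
E[X_τ] = 173

X_n is a martingale and τ is a bounded-mean stopping time (indeed τ is finite a.s. with bounded expectation since the walk is in a bounded region). By the OST, E[X_τ] = E[X_0] = 173. Equivalently: E[X_τ] = 175 · P(hit 175 first) + 0 · P(hit 0 first) = 175 · (173/175) = 173.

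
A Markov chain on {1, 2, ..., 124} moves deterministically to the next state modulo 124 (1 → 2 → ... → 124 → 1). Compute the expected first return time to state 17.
E[T_17 | X_0 = 17] = 124

The chain cycles deterministically, so starting at state 17 it returns in exactly 124 steps. Equivalently, the stationary distribution is uniform π_j = 1/124 for every state j, so by Kac's formula E[T_17] = 1/π_17 = 124.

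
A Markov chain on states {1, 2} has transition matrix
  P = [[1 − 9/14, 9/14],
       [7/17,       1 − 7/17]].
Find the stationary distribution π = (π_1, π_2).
π_1 = 98/251, π_2 = 153/251

Solve πP = π with π_1 + π_2 = 1. From πP = π: π_1 · (1 − 9/14) + π_2 · 7/17 = π_1 ⇒ π_2 · 7/17 = π_1 · 9/14 ⇒ π_2/π_1 = (9/14)/(7/17) = 153/98. Together with π_1 + π_2 = 1:
  π_1 = (7/17)/(9/14 + 7/17) = (7/17)/(251/238) = 98/251,
  π_2 = (9/14)/(9/14 + 7/17) = (9/14)/(251/238) = 153/251.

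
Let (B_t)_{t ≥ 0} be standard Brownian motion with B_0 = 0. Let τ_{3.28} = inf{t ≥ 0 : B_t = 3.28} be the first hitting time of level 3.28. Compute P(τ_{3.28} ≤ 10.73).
P(τ_{3.28} ≤ 10.73) = 2(1 − Φ(3.28/√10.73)) = 2(1 − Φ(1.0013)) ≈ 0.3167

By the reflection principle for standard BM, P(τ_b ≤ t) = 2 · P(B_t ≥ b). Since B_t ~ N(0, t), P(B_t ≥ 3.28) = 1 − Φ(3.28/√t) = 1 − Φ(3.28/√10.73) = 1 − Φ(1.0013) ≈ 0.15834. Doubling: P(τ_{3.28} ≤ 10.73) ≈ 2 · 0.15834 = 0.31668 ≈ 0.3167.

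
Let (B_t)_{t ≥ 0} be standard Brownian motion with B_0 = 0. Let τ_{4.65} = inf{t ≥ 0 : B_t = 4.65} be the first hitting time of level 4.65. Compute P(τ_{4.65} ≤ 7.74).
P(τ_{4.65} ≤ 7.74) = 2(1 − Φ(4.65/√7.74)) = 2(1 − Φ(1.6714)) ≈ 0.0946

By the reflection principle for standard BM, P(τ_b ≤ t) = 2 · P(B_t ≥ b). Since B_t ~ N(0, t), P(B_t ≥ 4.65) = 1 − Φ(4.65/√t) = 1 − Φ(4.65/√7.74) = 1 − Φ(1.6714) ≈ 0.04732. Doubling: P(τ_{4.65} ≤ 7.74) ≈ 2 · 0.04732 = 0.09464 ≈ 0.0946.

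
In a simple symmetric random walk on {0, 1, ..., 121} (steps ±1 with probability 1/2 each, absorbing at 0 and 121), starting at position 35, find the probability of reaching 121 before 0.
P(hit 121 before 0) = 35/121

Let u_k = P(hit 121 before 0 | start at k). Then u_0 = 0, u_121 = 1, and u_k = u_{k-1}/2 + u_{k+1}/2 for 1 ≤ k ≤ 120. This harmonic recurrence is solved by u_k = k/121, giving u_35 = 35/121.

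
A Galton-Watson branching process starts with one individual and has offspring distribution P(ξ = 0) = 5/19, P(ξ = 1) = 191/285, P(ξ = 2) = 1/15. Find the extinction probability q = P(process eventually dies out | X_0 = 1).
q = 1

Mean offspring μ = 0·5/19 + 1·191/285 + 2·1/15 = 229/285 ≤ 1. For μ ≤ 1 with offspring not concentrated at 1, the Galton-Watson process goes extinct almost surely, so q = 1.
(Algebraic check: The pgf is f(s) = 5/19 + 191/285·s + 1/15·s². The extinction probability q is the smallest fixed point of f in [0, 1]. Setting s = f(s):
  1/15·s² + (191/285 − 1)·s + 5/19 = 0
  1/15·s² − (5/19 + 1/15)·s + 5/19 = 0
which factors as (s − 1)·(1/15·s − 5/19) = 0, giving roots s = 1 and s = (5/19)/(1/15) = 75/19. Since 75/19 ≥ 1, the smallest root in [0, 1] is s = 1.)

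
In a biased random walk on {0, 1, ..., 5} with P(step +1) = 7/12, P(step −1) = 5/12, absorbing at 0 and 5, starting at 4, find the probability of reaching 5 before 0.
P(hit 5 before 0) = (1 − (5/7)^4) / (1 − (5/7)^5) = 6216/6841

Let u_k denote P(reach 5 before 0 | start at k). Boundary: u_0 = 0, u_5 = 1. Recurrence: u_k = 7/12·u_{k+1} + 5/12·u_{k-1} for 1 ≤ k ≤ 4. Try u_k = A + B·r^k with r = q/p = (5/12)/(7/12) = 5/7. Substitution satisfies the recurrence; boundary conditions give:
  u_k = (1 − r^k) / (1 − r^N) = (1 − (5/7)^4) / (1 − (5/7)^5) = 6216/6841.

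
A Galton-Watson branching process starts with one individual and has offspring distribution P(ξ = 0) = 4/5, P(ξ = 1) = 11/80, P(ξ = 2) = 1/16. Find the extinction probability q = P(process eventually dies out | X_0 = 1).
q = 1

Mean offspring μ = 0·4/5 + 1·11/80 + 2·1/16 = 21/80 ≤ 1. For μ ≤ 1 with offspring not concentrated at 1, the Galton-Watson process goes extinct almost surely, so q = 1.
(Algebraic check: The pgf is f(s) = 4/5 + 11/80·s + 1/16·s². The extinction probability q is the smallest fixed point of f in [0, 1]. Setting s = f(s):
  1/16·s² + (11/80 − 1)·s + 4/5 = 0
  1/16·s² − (4/5 + 1/16)·s + 4/5 = 0
which factors as (s − 1)·(1/16·s − 4/5) = 0, giving roots s = 1 and s = (4/5)/(1/16) = 64/5. Since 64/5 ≥ 1, the smallest root in [0, 1] is s = 1.)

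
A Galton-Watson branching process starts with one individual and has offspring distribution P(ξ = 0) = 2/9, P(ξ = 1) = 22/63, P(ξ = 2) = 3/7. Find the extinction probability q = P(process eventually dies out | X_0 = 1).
q = 14/27

The pgf is f(s) = 2/9 + 22/63·s + 3/7·s². The extinction probability q is the smallest fixed point of f in [0, 1]. Setting s = f(s):
  3/7·s² + (22/63 − 1)·s + 2/9 = 0
  3/7·s² − (2/9 + 3/7)·s + 2/9 = 0
which factors as (s − 1)·(3/7·s − 2/9) = 0, giving roots s = 1 and s = (2/9)/(3/7) = 14/27.
Mean offspring μ = 22/63 + 2·3/7 = 76/63 > 1 (supercritical), so q < 1. The extinction probability is the smaller root: q = (2/9)/(3/7) = 14/27.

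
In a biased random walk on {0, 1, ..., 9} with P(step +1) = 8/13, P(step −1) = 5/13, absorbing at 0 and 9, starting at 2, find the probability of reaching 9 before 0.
P(hit 9 before 0) = (1 − (5/8)^2) / (1 − (5/8)^9) = 27262976/44088201

Let u_k denote P(reach 9 before 0 | start at k). Boundary: u_0 = 0, u_9 = 1. Recurrence: u_k = 8/13·u_{k+1} + 5/13·u_{k-1} for 1 ≤ k ≤ 8. Try u_k = A + B·r^k with r = q/p = (5/13)/(8/13) = 5/8. Substitution satisfies the recurrence; boundary conditions give:
  u_k = (1 − r^k) / (1 − r^N) = (1 − (5/8)^2) / (1 − (5/8)^9) = 27262976/44088201.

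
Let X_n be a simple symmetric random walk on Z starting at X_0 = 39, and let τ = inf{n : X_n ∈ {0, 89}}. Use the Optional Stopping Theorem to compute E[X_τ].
E[X_τ] = 39

X_n is a martingale and τ is a bounded-mean stopping time (indeed τ is finite a.s. with bounded expectation since the walk is in a bounded region). By the OST, E[X_τ] = E[X_0] = 39. Equivalently: E[X_τ] = 89 · P(hit 89 first) + 0 · P(hit 0 first) = 89 · (39/89) = 39.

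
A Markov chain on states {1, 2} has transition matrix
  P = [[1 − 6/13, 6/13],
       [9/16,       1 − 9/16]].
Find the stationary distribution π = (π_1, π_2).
π_1 = 39/71, π_2 = 32/71

Solve πP = π with π_1 + π_2 = 1. From πP = π: π_1 · (1 − 6/13) + π_2 · 9/16 = π_1 ⇒ π_2 · 9/16 = π_1 · 6/13 ⇒ π_2/π_1 = (6/13)/(9/16) = 32/39. Together with π_1 + π_2 = 1:
  π_1 = (9/16)/(6/13 + 9/16) = (9/16)/(213/208) = 39/71,
  π_2 = (6/13)/(6/13 + 9/16) = (6/13)/(213/208) = 32/71.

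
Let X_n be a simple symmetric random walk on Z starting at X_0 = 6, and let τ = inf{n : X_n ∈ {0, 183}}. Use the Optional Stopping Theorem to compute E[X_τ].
E[X_τ] = 6

X_n is a martingale and τ is a bounded-mean stopping time (indeed τ is finite a.s. with bounded expectation since the walk is in a bounded region). By the OST, E[X_τ] = E[X_0] = 6. Equivalently: E[X_τ] = 183 · P(hit 183 first) + 0 · P(hit 0 first) = 183 · (6/183) = 6.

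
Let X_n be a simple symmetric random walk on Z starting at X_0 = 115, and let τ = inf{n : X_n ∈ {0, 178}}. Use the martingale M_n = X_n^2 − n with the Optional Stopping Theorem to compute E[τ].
E[τ] = 7245

M_n = X_n^2 − n is a martingale (since E[X_{n+1}^2 | F_n] = X_n^2 + 1). By OST (τ has finite mean in a bounded region), E[M_τ] = E[M_0] = X_0^2 − 0 = 115^2 = 13225. Also E[M_τ] = E[X_τ^2] − E[τ]. The walk exits at 0 or 178, with P(hit 178 first) = 115/178, so E[X_τ^2] = 178^2 · 115/178 + 0 = 20470. Thus E[τ] = E[X_τ^2] − E[M_τ] = 20470 − 13225 = 7245 = 115(178 − 115) = 7245.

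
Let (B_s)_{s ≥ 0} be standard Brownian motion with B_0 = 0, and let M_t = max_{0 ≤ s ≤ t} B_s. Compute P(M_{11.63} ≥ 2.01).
P(M_{11.63} ≥ 2.01) = 2·P(B_{11.63} ≥ 2.01) = 2(1 − Φ(2.01/√11.63)) ≈ 0.5556

By the reflection principle for Brownian motion, P(M_t ≥ a) = 2 · P(B_t ≥ a) for a ≥ 0. Since B_t ~ N(0, t), P(B_t ≥ 2.01) = 1 − Φ(2.01/√t) = 1 − Φ(2.01/√11.63) = 1 − Φ(0.5894). So
  P(M_{11.63} ≥ 2.01) = 2(1 − Φ(0.5894)) ≈ 0.5556.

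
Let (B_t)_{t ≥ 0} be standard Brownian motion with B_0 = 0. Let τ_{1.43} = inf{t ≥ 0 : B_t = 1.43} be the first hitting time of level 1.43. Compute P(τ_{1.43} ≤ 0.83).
P(τ_{1.43} ≤ 0.83) = 2(1 − Φ(1.43/√0.83)) = 2(1 − Φ(1.5696)) ≈ 0.1165

By the reflection principle for standard BM, P(τ_b ≤ t) = 2 · P(B_t ≥ b). Since B_t ~ N(0, t), P(B_t ≥ 1.43) = 1 − Φ(1.43/√t) = 1 − Φ(1.43/√0.83) = 1 − Φ(1.5696) ≈ 0.05825. Doubling: P(τ_{1.43} ≤ 0.83) ≈ 2 · 0.05825 = 0.11650 ≈ 0.1165.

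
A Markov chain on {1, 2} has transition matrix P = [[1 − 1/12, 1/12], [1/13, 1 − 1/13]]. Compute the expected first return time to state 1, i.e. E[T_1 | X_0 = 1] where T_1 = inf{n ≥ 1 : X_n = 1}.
E[T_1 | X_0 = 1] = 1/π_1 = 25/12

For an irreducible recurrent Markov chain with stationary distribution π, E[T_i | X_0 = i] = 1/π_i (Kac's formula). Here π_1 = (1/13)/(1/12 + 1/13) = (1/13)/(25/156) = 12/25, so E[T_1 | X_0 = 1] = 1/π_1 = (1/12 + 1/13)/(1/13) = (25/156)/(1/13) = 25/12.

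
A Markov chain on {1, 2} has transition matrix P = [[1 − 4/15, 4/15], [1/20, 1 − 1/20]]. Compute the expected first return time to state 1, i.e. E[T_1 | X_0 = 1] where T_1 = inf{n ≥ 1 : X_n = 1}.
E[T_1 | X_0 = 1] = 1/π_1 = 19/3

For an irreducible recurrent Markov chain with stationary distribution π, E[T_i | X_0 = i] = 1/π_i (Kac's formula). Here π_1 = (1/20)/(4/15 + 1/20) = (1/20)/(19/60) = 3/19, so E[T_1 | X_0 = 1] = 1/π_1 = (4/15 + 1/20)/(1/20) = (19/60)/(1/20) = 19/3.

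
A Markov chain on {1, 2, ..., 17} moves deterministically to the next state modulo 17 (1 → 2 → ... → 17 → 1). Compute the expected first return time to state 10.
E[T_10 | X_0 = 10] = 17

The chain cycles deterministically, so starting at state 10 it returns in exactly 17 steps. Equivalently, the stationary distribution is uniform π_j = 1/17 for every state j, so by Kac's formula E[T_10] = 1/π_10 = 17.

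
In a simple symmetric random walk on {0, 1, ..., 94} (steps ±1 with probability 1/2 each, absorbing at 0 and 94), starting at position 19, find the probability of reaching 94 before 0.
P(hit 94 before 0) = 19/94

Let u_k = P(hit 94 before 0 | start at k). Then u_0 = 0, u_94 = 1, and u_k = u_{k-1}/2 + u_{k+1}/2 for 1 ≤ k ≤ 93. This harmonic recurrence is solved by u_k = k/94, giving u_19 = 19/94.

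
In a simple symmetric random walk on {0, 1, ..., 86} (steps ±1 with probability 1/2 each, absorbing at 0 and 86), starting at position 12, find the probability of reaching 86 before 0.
P(hit 86 before 0) = 12/86 = 6/43

Let u_k = P(hit 86 before 0 | start at k). Then u_0 = 0, u_86 = 1, and u_k = u_{k-1}/2 + u_{k+1}/2 for 1 ≤ k ≤ 85. This harmonic recurrence is solved by u_k = k/86, giving u_12 = 12/86 = 6/43.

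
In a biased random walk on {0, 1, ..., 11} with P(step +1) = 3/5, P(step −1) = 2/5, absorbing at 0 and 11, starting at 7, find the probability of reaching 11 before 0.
P(hit 11 before 0) = (1 − (2/3)^7) / (1 − (2/3)^11) = 166779/175099

Let u_k denote P(reach 11 before 0 | start at k). Boundary: u_0 = 0, u_11 = 1. Recurrence: u_k = 3/5·u_{k+1} + 2/5·u_{k-1} for 1 ≤ k ≤ 10. Try u_k = A + B·r^k with r = q/p = (2/5)/(3/5) = 2/3. Substitution satisfies the recurrence; boundary conditions give:
  u_k = (1 − r^k) / (1 − r^N) = (1 − (2/3)^7) / (1 − (2/3)^11) = 166779/175099.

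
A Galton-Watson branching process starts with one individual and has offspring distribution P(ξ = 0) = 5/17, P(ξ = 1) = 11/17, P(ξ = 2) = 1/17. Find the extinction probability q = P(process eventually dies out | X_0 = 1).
q = 1

Mean offspring μ = 0·5/17 + 1·11/17 + 2·1/17 = 13/17 ≤ 1. For μ ≤ 1 with offspring not concentrated at 1, the Galton-Watson process goes extinct almost surely, so q = 1.
(Algebraic check: The pgf is f(s) = 5/17 + 11/17·s + 1/17·s². The extinction probability q is the smallest fixed point of f in [0, 1]. Setting s = f(s):
  1/17·s² + (11/17 − 1)·s + 5/17 = 0
  1/17·s² − (5/17 + 1/17)·s + 5/17 = 0
which factors as (s − 1)·(1/17·s − 5/17) = 0, giving roots s = 1 and s = (5/17)/(1/17) = 5. Since 5 ≥ 1, the smallest root in [0, 1] is s = 1.)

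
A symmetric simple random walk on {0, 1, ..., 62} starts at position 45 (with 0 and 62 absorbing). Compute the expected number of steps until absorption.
E[τ | X_0 = 45] = 765

Let v_k = E[τ | X_0 = k]. Boundary: v_0 = v_62 = 0. Recurrence: v_k = 1 + (v_{k-1} + v_{k+1})/2 for 1 ≤ k ≤ 61. The particular solution to v_k − (v_{k-1} + v_{k+1})/2 = 1 is v_k = −k^2. Adding homogeneous solution A + B k and matching boundaries gives v_k = k (62 − k). Substituting k = 45: v_45 = 45 · 17 = 765.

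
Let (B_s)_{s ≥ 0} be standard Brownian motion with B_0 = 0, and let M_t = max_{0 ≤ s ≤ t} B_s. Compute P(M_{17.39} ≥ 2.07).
P(M_{17.39} ≥ 2.07) = 2·P(B_{17.39} ≥ 2.07) = 2(1 − Φ(2.07/√17.39)) ≈ 0.6196

By the reflection principle for Brownian motion, P(M_t ≥ a) = 2 · P(B_t ≥ a) for a ≥ 0. Since B_t ~ N(0, t), P(B_t ≥ 2.07) = 1 − Φ(2.07/√t) = 1 − Φ(2.07/√17.39) = 1 − Φ(0.4964). So
  P(M_{17.39} ≥ 2.07) = 2(1 − Φ(0.4964)) ≈ 0.6196.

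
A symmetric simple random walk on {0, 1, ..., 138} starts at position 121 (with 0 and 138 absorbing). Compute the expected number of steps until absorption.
E[τ | X_0 = 121] = 2057

Let v_k = E[τ | X_0 = k]. Boundary: v_0 = v_138 = 0. Recurrence: v_k = 1 + (v_{k-1} + v_{k+1})/2 for 1 ≤ k ≤ 137. The particular solution to v_k − (v_{k-1} + v_{k+1})/2 = 1 is v_k = −k^2. Adding homogeneous solution A + B k and matching boundaries gives v_k = k (138 − k). Substituting k = 121: v_121 = 121 · 17 = 2057.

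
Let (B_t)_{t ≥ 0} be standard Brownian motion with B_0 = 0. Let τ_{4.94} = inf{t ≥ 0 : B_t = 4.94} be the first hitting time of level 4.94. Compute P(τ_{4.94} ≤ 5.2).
P(τ_{4.94} ≤ 5.2) = 2(1 − Φ(4.94/√5.2)) = 2(1 − Φ(2.1663)) ≈ 0.0303

By the reflection principle for standard BM, P(τ_b ≤ t) = 2 · P(B_t ≥ b). Since B_t ~ N(0, t), P(B_t ≥ 4.94) = 1 − Φ(4.94/√t) = 1 − Φ(4.94/√5.2) = 1 − Φ(2.1663) ≈ 0.01514. Doubling: P(τ_{4.94} ≤ 5.2) ≈ 2 · 0.01514 = 0.03028 ≈ 0.0303.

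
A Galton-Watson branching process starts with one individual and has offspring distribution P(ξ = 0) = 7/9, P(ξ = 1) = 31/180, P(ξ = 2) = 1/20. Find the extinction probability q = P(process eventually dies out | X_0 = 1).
q = 1

Mean offspring μ = 0·7/9 + 1·31/180 + 2·1/20 = 49/180 ≤ 1. For μ ≤ 1 with offspring not concentrated at 1, the Galton-Watson process goes extinct almost surely, so q = 1.
(Algebraic check: The pgf is f(s) = 7/9 + 31/180·s + 1/20·s². The extinction probability q is the smallest fixed point of f in [0, 1]. Setting s = f(s):
  1/20·s² + (31/180 − 1)·s + 7/9 = 0
  1/20·s² − (7/9 + 1/20)·s + 7/9 = 0
which factors as (s − 1)·(1/20·s − 7/9) = 0, giving roots s = 1 and s = (7/9)/(1/20) = 140/9. Since 140/9 ≥ 1, the smallest root in [0, 1] is s = 1.)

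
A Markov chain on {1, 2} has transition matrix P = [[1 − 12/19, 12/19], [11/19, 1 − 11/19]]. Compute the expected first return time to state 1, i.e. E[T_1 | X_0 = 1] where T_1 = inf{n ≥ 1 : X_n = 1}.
E[T_1 | X_0 = 1] = 1/π_1 = 23/11

For an irreducible recurrent Markov chain with stationary distribution π, E[T_i | X_0 = i] = 1/π_i (Kac's formula). Here π_1 = (11/19)/(12/19 + 11/19) = (11/19)/(23/19) = 11/23, so E[T_1 | X_0 = 1] = 1/π_1 = (12/19 + 11/19)/(11/19) = (23/19)/(11/19) = 23/11.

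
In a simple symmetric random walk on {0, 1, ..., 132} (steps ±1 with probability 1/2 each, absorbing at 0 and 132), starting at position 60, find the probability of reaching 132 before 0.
P(hit 132 before 0) = 60/132 = 5/11

Let u_k = P(hit 132 before 0 | start at k). Then u_0 = 0, u_132 = 1, and u_k = u_{k-1}/2 + u_{k+1}/2 for 1 ≤ k ≤ 131. This harmonic recurrence is solved by u_k = k/132, giving u_60 = 60/132 = 5/11.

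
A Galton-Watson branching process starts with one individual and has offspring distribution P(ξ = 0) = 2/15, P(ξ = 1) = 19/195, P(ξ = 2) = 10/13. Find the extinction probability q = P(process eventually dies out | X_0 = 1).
q = 13/75

The pgf is f(s) = 2/15 + 19/195·s + 10/13·s². The extinction probability q is the smallest fixed point of f in [0, 1]. Setting s = f(s):
  10/13·s² + (19/195 − 1)·s + 2/15 = 0
  10/13·s² − (2/15 + 10/13)·s + 2/15 = 0
which factors as (s − 1)·(10/13·s − 2/15) = 0, giving roots s = 1 and s = (2/15)/(10/13) = 13/75.
Mean offspring μ = 19/195 + 2·10/13 = 319/195 > 1 (supercritical), so q < 1. The extinction probability is the smaller root: q = (2/15)/(10/13) = 13/75.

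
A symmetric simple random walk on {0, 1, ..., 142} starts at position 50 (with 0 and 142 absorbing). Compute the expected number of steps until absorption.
E[τ | X_0 = 50] = 4600

Let v_k = E[τ | X_0 = k]. Boundary: v_0 = v_142 = 0. Recurrence: v_k = 1 + (v_{k-1} + v_{k+1})/2 for 1 ≤ k ≤ 141. The particular solution to v_k − (v_{k-1} + v_{k+1})/2 = 1 is v_k = −k^2. Adding homogeneous solution A + B k and matching boundaries gives v_k = k (142 − k). Substituting k = 50: v_50 = 50 · 92 = 4600.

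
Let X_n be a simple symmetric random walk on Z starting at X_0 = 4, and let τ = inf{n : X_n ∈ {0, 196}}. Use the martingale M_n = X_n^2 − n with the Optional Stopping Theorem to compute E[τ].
E[τ] = 768

M_n = X_n^2 − n is a martingale (since E[X_{n+1}^2 | F_n] = X_n^2 + 1). By OST (τ has finite mean in a bounded region), E[M_τ] = E[M_0] = X_0^2 − 0 = 4^2 = 16. Also E[M_τ] = E[X_τ^2] − E[τ]. The walk exits at 0 or 196, with P(hit 196 first) = 4/196, so E[X_τ^2] = 196^2 · 4/196 + 0 = 784. Thus E[τ] = E[X_τ^2] − E[M_τ] = 784 − 16 = 768 = 4(196 − 4) = 768.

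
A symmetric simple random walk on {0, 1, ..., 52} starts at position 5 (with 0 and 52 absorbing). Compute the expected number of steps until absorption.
E[τ | X_0 = 5] = 235

Let v_k = E[τ | X_0 = k]. Boundary: v_0 = v_52 = 0. Recurrence: v_k = 1 + (v_{k-1} + v_{k+1})/2 for 1 ≤ k ≤ 51. The particular solution to v_k − (v_{k-1} + v_{k+1})/2 = 1 is v_k = −k^2. Adding homogeneous solution A + B k and matching boundaries gives v_k = k (52 − k). Substituting k = 5: v_5 = 5 · 47 = 235.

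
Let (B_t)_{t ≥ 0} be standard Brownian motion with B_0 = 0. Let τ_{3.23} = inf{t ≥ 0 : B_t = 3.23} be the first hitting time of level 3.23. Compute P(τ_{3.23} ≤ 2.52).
P(τ_{3.23} ≤ 2.52) = 2(1 − Φ(3.23/√2.52)) = 2(1 − Φ(2.0347)) ≈ 0.0419

By the reflection principle for standard BM, P(τ_b ≤ t) = 2 · P(B_t ≥ b). Since B_t ~ N(0, t), P(B_t ≥ 3.23) = 1 − Φ(3.23/√t) = 1 − Φ(3.23/√2.52) = 1 − Φ(2.0347) ≈ 0.02094. Doubling: P(τ_{3.23} ≤ 2.52) ≈ 2 · 0.02094 = 0.04188 ≈ 0.0419.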